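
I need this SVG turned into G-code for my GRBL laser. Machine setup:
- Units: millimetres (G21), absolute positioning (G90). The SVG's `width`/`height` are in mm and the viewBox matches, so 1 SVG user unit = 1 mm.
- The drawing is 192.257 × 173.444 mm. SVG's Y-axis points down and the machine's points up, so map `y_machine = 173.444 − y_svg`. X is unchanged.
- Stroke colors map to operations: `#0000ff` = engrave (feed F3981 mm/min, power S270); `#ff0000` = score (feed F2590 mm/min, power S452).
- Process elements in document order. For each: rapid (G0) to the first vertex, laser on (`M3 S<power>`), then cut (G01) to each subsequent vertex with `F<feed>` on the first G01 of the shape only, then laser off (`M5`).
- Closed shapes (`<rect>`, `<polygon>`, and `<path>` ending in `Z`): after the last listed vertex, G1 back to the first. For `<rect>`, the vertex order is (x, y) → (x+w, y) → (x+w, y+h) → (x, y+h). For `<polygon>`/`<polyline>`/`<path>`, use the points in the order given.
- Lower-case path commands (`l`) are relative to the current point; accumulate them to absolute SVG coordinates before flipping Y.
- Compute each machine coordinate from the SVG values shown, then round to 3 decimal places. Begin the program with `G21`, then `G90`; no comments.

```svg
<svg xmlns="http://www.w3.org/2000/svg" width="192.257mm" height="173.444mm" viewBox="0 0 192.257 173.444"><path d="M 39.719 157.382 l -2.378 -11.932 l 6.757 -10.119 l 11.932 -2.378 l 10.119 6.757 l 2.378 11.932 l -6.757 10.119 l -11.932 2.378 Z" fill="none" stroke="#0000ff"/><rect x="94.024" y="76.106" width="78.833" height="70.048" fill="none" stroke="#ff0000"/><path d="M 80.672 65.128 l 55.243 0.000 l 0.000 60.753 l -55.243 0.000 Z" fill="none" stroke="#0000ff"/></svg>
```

G21
G90
G0 X39.719 Y16.062
M3 S270
G01 X37.341 Y27.994 F3981
G01 X44.098 Y38.113
G01 X56.030 Y40.491
G01 X66.149 Y33.734
G01 X68.527 Y21.802
G01 X61.770 Y11.683
G01 X49.838 Y9.305
G01 X39.719 Y16.062
M5
G0 X94.024 Y97.338
M3 S452
G01 X172.857 Y97.338 F2590
G01 X172.857 Y27.290
G01 X94.024 Y27.290
G01 X94.024 Y97.338
M5
G0 X80.672 Y108.316
M3 S270
G01 X135.915 Y108.316 F3981
G01 X135.915 Y47.563
G01 X80.672 Y47.563
G01 X80.672 Y108.316
M5

1 u = 1 mm; y_m = 173.444 − y.

[1] `<path>` regular polygon, #0000ff→engrave S270 F3981: (39.719,16.062) → (37.341,27.994) → (44.098,38.113) → (56.030,40.491) → (66.149,33.734) → (68.527,21.802) → (61.770,11.683) → (49.838,9.305) → (39.719,16.062) (closed)

[2] `<rect>` rectangle, #ff0000→score S452 F2590: (94.024,97.338) → (172.857,97.338) → (172.857,27.290) → (94.024,27.290) → (94.024,97.338) (closed)

[3] `<path>` rectangle, #0000ff→engrave S270 F3981: (80.672,108.316) → (135.915,108.316) → (135.915,47.563) → (80.672,47.563) → (80.672,108.316) (closed)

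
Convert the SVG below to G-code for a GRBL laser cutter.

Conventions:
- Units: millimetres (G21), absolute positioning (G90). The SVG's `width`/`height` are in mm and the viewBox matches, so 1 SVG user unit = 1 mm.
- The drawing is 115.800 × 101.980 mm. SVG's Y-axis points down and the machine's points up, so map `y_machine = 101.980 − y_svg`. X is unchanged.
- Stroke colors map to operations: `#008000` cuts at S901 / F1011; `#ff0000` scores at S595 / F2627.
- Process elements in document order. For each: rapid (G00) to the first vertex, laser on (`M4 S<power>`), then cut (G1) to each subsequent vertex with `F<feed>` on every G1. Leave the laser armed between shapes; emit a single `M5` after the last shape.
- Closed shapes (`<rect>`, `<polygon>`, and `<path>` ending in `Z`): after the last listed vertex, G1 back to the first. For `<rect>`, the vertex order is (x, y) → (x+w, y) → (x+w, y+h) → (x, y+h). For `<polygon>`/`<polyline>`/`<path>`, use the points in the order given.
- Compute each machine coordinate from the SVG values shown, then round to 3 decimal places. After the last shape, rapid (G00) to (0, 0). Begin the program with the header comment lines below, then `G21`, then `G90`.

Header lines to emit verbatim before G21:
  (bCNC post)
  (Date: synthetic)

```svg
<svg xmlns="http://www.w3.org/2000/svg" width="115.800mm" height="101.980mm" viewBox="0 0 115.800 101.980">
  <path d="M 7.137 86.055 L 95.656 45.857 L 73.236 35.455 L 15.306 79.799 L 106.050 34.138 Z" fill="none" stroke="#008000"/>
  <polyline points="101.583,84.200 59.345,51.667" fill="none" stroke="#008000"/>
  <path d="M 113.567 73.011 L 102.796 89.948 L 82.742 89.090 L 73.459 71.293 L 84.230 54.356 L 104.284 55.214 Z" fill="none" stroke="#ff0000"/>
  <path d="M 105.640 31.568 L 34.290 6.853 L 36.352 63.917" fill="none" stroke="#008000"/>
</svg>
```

(bCNC post)
(Date: synthetic)
G21
G90
G00 X7.137 Y15.925
M4 S901
G1 X95.656 Y56.123 F1011
G1 X73.236 Y66.525 F1011
G1 X15.306 Y22.181 F1011
G1 X106.050 Y67.842 F1011
G1 X7.137 Y15.925 F1011
G00 X101.583 Y17.780
M4 S901
G1 X59.345 Y50.313 F1011
G00 X113.567 Y28.969
M4 S595
G1 X102.796 Y12.032 F2627
G1 X82.742 Y12.890 F2627
G1 X73.459 Y30.687 F2627
G1 X84.230 Y47.624 F2627
G1 X104.284 Y46.766 F2627
G1 X113.567 Y28.969 F2627
G00 X105.640 Y70.412
M4 S901
G1 X34.290 Y95.127 F1011
G1 X36.352 Y38.063 F1011
M5
G00 X0.000 Y0.000

1 u = 1 mm; y_m = 101.980 − y.

[1] `<path>` closed polygon, #008000→cut S901 F1011: (7.137,15.925) → (95.656,56.123) → (73.236,66.525) → (15.306,22.181) → (106.050,67.842) → (7.137,15.925) (closed)

[2] `<polyline>` line segment, #008000→cut S901 F1011: (101.583,17.780) → (59.345,50.313)

[3] `<path>` regular polygon, #ff0000→score S595 F2627: (113.567,28.969) → (102.796,12.032) → (82.742,12.890) → (73.459,30.687) → (84.230,47.624) → (104.284,46.766) → (113.567,28.969) (closed)

[4] `<path>` open polyline, #008000→cut S901 F1011: (105.640,70.412) → (34.290,95.127) → (36.352,38.063)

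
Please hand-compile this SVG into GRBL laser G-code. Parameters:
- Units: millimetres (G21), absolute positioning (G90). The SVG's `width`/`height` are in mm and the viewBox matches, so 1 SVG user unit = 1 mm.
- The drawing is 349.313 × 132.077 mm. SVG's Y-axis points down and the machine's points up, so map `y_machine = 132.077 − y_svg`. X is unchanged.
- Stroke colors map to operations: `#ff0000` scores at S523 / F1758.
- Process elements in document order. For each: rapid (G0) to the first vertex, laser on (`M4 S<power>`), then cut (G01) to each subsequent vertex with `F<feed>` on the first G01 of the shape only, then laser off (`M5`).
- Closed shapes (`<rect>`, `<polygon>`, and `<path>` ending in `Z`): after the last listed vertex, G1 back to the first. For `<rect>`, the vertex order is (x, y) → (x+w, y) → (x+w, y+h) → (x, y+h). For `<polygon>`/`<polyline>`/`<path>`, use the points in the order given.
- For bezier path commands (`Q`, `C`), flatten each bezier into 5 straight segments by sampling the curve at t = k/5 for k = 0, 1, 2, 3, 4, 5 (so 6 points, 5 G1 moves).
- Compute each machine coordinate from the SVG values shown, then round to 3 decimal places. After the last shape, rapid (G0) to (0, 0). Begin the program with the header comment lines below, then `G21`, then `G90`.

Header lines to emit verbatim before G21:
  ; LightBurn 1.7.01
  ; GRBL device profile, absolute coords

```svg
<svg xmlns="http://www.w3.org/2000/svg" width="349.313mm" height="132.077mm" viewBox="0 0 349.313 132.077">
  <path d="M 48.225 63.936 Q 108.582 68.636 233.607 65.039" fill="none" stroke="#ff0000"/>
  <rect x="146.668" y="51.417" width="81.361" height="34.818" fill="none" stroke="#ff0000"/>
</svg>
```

1 u = 1 mm; y_m = 132.077 − y.

[1] `<path>` quadratic bezier, #ff0000→score S523 F1758: (48.225,68.141) → (74.955,66.593) → (106.857,65.709) → (143.934,65.488) → (186.184,65.931) → (233.607,67.038)

[2] `<rect>` rectangle, #ff0000→score S523 F1758: (146.668,80.660) → (228.029,80.660) → (228.029,45.842) → (146.668,45.842) → (146.668,80.660) (closed)

; LightBurn 1.7.01
; GRBL device profile, absolute coords
G21
G90
G0 X48.225 Y68.141
M4 S523
G01 X74.955 Y66.593 F1758
G01 X106.857 Y65.709
G01 X143.934 Y65.488
G01 X186.184 Y65.931
G01 X233.607 Y67.038
M5
G0 X146.668 Y80.660
M4 S523
G01 X228.029 Y80.660 F1758
G01 X228.029 Y45.842
G01 X146.668 Y45.842
G01 X146.668 Y80.660
M5
G0 X0.000 Y0.000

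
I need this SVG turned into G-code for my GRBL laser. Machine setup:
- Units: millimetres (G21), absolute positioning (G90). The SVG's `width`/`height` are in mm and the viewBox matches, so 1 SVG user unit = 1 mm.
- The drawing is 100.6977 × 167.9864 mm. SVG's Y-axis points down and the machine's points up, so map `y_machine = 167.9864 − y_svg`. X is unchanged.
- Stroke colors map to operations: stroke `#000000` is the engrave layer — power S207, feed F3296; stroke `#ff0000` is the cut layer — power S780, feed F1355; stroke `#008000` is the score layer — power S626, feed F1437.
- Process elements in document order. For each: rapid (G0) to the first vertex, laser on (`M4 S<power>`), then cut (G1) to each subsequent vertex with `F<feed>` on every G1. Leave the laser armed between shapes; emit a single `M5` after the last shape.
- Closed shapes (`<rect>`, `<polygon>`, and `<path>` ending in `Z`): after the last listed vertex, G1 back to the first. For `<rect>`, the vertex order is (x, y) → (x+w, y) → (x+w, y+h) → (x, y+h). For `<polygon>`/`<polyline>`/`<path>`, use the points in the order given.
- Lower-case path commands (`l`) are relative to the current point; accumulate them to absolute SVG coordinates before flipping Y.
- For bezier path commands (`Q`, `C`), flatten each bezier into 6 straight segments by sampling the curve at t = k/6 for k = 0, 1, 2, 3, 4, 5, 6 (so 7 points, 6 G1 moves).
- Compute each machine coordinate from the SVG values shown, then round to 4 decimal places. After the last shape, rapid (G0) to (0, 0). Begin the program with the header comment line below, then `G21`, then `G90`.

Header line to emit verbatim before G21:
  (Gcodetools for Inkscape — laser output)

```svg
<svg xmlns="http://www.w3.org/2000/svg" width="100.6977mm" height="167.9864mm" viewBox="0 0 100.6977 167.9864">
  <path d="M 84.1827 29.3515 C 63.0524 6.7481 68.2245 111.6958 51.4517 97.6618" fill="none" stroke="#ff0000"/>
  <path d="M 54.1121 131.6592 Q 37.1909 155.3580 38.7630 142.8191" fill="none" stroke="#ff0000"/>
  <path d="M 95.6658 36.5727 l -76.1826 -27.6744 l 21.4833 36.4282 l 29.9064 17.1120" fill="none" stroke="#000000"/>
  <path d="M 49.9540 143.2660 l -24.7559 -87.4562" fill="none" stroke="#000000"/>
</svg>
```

Since the viewBox matches the mm dimensions, user units are millimetres directly. The only transform is the Y-flip y_m = 167.9864 − y_svg.

Shape 1 is a cubic bezier drawn with `<path>`. Its stroke #ff0000 means cut at S780, F1355. After flipping Y the toolpath is (84.1827,138.6349) → (75.5860,140.4487) → (70.0329,127.8521) → (66.1831,107.6933) → (62.6965,86.8203) → (58.2327,72.0814) → (51.4517,70.3246).

Shape 2 is a quadratic bezier drawn with `<path>`. Its stroke #ff0000 means cut at S780, F1355. After flipping Y the toolpath is (54.1121,36.3272) → (48.9854,29.4342) → (44.8861,24.5544) → (41.8142,21.6878) → (39.7697,20.8344) → (38.7527,21.9943) → (38.7630,25.1673).

Shape 3 is a open polyline drawn with `<path>`. Its stroke #000000 means engrave at S207, F3296. After flipping Y the toolpath is (95.6658,131.4137) → (19.4832,159.0881) → (40.9665,122.6599) → (70.8729,105.5479).

Shape 4 is a line segment drawn with `<path>`. Its stroke #000000 means engrave at S207, F3296. After flipping Y the toolpath is (49.9540,24.7204) → (25.1981,112.1766).

(Gcodetools for Inkscape — laser output)
G21
G90
G0 X84.1827 Y138.6349
M4 S780
G1 X75.5860 Y140.4487 F1355
G1 X70.0329 Y127.8521 F1355
G1 X66.1831 Y107.6933 F1355
G1 X62.6965 Y86.8203 F1355
G1 X58.2327 Y72.0814 F1355
G1 X51.4517 Y70.3246 F1355
G0 X54.1121 Y36.3272
M4 S780
G1 X48.9854 Y29.4342 F1355
G1 X44.8861 Y24.5544 F1355
G1 X41.8142 Y21.6878 F1355
G1 X39.7697 Y20.8344 F1355
G1 X38.7527 Y21.9943 F1355
G1 X38.7630 Y25.1673 F1355
G0 X95.6658 Y131.4137
M4 S207
G1 X19.4832 Y159.0881 F3296
G1 X40.9665 Y122.6599 F3296
G1 X70.8729 Y105.5479 F3296
G0 X49.9540 Y24.7204
M4 S207
G1 X25.1981 Y112.1766 F3296
M5
G0 X0.0000 Y0.0000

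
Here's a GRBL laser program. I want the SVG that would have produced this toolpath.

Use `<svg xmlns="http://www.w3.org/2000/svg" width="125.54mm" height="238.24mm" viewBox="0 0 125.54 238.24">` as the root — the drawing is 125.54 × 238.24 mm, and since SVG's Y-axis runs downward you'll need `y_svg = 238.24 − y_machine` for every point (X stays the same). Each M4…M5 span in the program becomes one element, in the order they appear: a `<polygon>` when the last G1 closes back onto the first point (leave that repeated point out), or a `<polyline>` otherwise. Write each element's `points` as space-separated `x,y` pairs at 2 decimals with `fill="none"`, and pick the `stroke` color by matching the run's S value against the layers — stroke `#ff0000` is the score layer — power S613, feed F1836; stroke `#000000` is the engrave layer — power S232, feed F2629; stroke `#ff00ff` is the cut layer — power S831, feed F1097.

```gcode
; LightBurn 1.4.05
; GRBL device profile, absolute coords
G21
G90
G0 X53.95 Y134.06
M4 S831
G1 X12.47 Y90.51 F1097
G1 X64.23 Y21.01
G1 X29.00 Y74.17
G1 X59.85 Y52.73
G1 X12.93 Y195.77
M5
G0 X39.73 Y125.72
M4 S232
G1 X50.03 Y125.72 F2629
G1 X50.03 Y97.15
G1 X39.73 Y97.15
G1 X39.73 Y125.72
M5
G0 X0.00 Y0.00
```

<svg xmlns="http://www.w3.org/2000/svg" width="125.54mm" height="238.24mm" viewBox="0 0 125.54 238.24">
  <polyline points="53.95,104.18 12.47,147.73 64.23,217.23 29.00,164.07 59.85,185.51 12.93,42.47" fill="none" stroke="#ff00ff"/>
  <polygon points="39.73,112.52 50.03,112.52 50.03,141.09 39.73,141.09" fill="none" stroke="#000000"/>
</svg>

Each laser-on run becomes one SVG element. Flip Y back into SVG space with y_svg = 238.24 − y_machine.

Run 1: the run's S831 means `#ff00ff` (cut). The run is open, so emit a `<polyline>` with points (Y-flipped): 53.95,104.18 12.47,147.73 64.23,217.23 29.00,164.07 59.85,185.51 12.93,42.47.

Run 2: S232 ⇒ engrave layer `#000000`. The run returns to its start, so emit a `<polygon>` with points (Y-flipped): 39.73,112.52 50.03,112.52 50.03,141.09 39.73,141.09.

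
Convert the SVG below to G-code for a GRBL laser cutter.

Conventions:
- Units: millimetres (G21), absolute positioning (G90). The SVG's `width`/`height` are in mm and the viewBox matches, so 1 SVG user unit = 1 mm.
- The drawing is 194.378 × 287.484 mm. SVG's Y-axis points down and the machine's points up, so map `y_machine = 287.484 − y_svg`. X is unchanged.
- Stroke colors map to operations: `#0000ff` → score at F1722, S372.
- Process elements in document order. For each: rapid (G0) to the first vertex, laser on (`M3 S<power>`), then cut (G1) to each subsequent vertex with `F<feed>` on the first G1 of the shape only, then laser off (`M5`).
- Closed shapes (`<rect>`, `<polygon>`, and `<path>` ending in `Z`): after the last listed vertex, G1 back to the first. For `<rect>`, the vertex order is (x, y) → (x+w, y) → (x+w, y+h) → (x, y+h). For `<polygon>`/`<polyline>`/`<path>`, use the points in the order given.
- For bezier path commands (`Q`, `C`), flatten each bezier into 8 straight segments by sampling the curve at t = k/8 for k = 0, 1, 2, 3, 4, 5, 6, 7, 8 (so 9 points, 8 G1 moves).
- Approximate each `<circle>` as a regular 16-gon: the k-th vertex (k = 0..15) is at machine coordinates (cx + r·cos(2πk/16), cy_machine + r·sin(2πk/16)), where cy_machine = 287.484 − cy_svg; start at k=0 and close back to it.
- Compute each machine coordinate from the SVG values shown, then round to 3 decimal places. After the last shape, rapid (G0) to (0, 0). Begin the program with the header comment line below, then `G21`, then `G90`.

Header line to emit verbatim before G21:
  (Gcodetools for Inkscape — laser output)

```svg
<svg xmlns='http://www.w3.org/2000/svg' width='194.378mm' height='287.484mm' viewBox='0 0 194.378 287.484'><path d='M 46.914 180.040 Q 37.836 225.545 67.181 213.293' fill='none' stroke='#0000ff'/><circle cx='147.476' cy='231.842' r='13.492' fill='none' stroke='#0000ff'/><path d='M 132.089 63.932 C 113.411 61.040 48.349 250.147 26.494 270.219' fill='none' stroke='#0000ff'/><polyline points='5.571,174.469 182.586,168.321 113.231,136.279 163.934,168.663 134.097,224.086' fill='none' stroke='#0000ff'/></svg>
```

(Gcodetools for Inkscape — laser output)
G21
G90
G0 X46.914 Y107.444
M3 S372
G1 X45.245 Y96.970 F1722
G1 X44.776 Y88.301
G1 X45.509 Y81.437
G1 X47.442 Y76.378
G1 X50.575 Y73.124
G1 X54.910 Y71.675
G1 X60.445 Y72.030
G1 X67.181 Y74.191
M5
G0 X160.968 Y55.642
M3 S372
G1 X159.941 Y60.805 F1722
G1 X157.016 Y65.182
G1 X152.639 Y68.107
G1 X147.476 Y69.134
G1 X142.313 Y68.107
G1 X137.936 Y65.182
G1 X135.011 Y60.805
G1 X133.984 Y55.642
G1 X135.011 Y50.479
G1 X137.936 Y46.102
G1 X142.313 Y43.177
G1 X147.476 Y42.150
G1 X152.639 Y43.177
G1 X157.016 Y46.102
G1 X159.941 Y50.479
G1 X160.968 Y55.642
M5
G0 X132.089 Y223.552
M3 S372
G1 X123.085 Y216.342 F1722
G1 X110.783 Y195.362
G1 X96.233 Y164.845
G1 X80.483 Y129.020
G1 X64.584 Y92.119
G1 X49.587 Y58.372
G1 X36.540 Y32.010
G1 X26.494 Y17.265
M5
G0 X5.571 Y113.015
M3 S372
G1 X182.586 Y119.163 F1722
G1 X113.231 Y151.205
G1 X163.934 Y118.821
G1 X134.097 Y63.398
M5
G0 X0.000 Y0.000

Since the viewBox matches the mm dimensions, user units are millimetres directly. The only transform is the Y-flip y_m = 287.484 − y_svg.

Shape 1 is a quadratic bezier drawn with `<path>`. Its stroke #0000ff means score at S372, F1722. After flipping Y the toolpath is (46.914,107.444) → (45.245,96.970) → (44.776,88.301) → (45.509,81.437) → (47.442,76.378) → (50.575,73.124) → (54.910,71.675) → (60.445,72.030) → (67.181,74.191).

Shape 2 is a circle drawn with `<circle>`. Its stroke #0000ff means score at S372, F1722. After flipping Y the toolpath is (160.968,55.642) → (159.941,60.805) → (157.016,65.182) → (152.639,68.107) → (147.476,69.134) → (142.313,68.107) → (137.936,65.182) → (135.011,60.805) → (133.984,55.642) → (135.011,50.479) → (137.936,46.102) → (142.313,43.177) → (147.476,42.150) → (152.639,43.177) → (157.016,46.102) → (159.941,50.479) → (160.968,55.642), returning to the start.

Shape 3 is a cubic bezier drawn with `<path>`. Its stroke #0000ff means score at S372, F1722. After flipping Y the toolpath is (132.089,223.552) → (123.085,216.342) → (110.783,195.362) → (96.233,164.845) → (80.483,129.020) → (64.584,92.119) → (49.587,58.372) → (36.540,32.010) → (26.494,17.265).

Shape 4 is a open polyline drawn with `<polyline>`. Its stroke #0000ff means score at S372, F1722. After flipping Y the toolpath is (5.571,113.015) → (182.586,119.163) → (113.231,151.205) → (163.934,118.821) → (134.097,63.398).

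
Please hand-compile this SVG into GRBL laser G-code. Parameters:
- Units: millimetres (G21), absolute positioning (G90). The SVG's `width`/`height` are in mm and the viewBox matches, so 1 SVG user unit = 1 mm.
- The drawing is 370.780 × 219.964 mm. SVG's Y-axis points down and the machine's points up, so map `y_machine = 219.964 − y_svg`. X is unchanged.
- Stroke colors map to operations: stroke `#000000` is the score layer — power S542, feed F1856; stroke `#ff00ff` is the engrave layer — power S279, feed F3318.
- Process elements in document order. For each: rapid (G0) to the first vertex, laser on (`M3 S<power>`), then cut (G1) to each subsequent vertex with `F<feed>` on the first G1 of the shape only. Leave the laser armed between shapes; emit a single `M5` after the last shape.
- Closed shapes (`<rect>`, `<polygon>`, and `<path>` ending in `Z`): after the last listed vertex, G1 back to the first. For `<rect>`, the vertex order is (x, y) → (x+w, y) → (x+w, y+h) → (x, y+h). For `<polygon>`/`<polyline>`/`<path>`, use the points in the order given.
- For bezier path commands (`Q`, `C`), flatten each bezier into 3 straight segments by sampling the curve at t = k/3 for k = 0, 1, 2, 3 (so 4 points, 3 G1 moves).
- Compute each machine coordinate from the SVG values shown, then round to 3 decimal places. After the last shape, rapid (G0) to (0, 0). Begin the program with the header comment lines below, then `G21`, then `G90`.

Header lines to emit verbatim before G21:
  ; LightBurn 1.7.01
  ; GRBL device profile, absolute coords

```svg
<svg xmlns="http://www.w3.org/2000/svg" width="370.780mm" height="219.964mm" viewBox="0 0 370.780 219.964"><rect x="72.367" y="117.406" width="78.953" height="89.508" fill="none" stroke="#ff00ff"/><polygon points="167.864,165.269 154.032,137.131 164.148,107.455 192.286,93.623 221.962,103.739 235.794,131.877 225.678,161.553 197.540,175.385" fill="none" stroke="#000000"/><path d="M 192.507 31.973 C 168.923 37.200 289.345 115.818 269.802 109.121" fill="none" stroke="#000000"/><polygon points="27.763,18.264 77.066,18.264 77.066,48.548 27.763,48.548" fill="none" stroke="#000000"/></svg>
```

; LightBurn 1.7.01
; GRBL device profile, absolute coords
G21
G90
G0 X72.367 Y102.558
M3 S279
G1 X151.320 Y102.558 F3318
G1 X151.320 Y13.050
G1 X72.367 Y13.050
G1 X72.367 Y102.558
G0 X167.864 Y54.695
M3 S542
G1 X154.032 Y82.833 F1856
G1 X164.148 Y112.509
G1 X192.286 Y126.341
G1 X221.962 Y116.225
G1 X235.794 Y88.087
G1 X225.678 Y58.411
G1 X197.540 Y44.579
G1 X167.864 Y54.695
G0 X192.507 Y187.991
M3 S542
G1 X206.408 Y164.178 F1856
G1 X253.207 Y126.706
G1 X269.802 Y110.843
G0 X27.763 Y201.700
M3 S542
G1 X77.066 Y201.700 F1856
G1 X77.066 Y171.416
G1 X27.763 Y171.416
G1 X27.763 Y201.700
M5
G0 X0.000 Y0.000

1 u = 1 mm; y_m = 219.964 − y.

[1] `<rect>` rectangle, #ff00ff→engrave S279 F3318: (72.367,102.558) → (151.320,102.558) → (151.320,13.050) → (72.367,13.050) → (72.367,102.558) (closed)

[2] `<polygon>` regular polygon, #000000→score S542 F1856: (167.864,54.695) → (154.032,82.833) → (164.148,112.509) → (192.286,126.341) → (221.962,116.225) → (235.794,88.087) → (225.678,58.411) → (197.540,44.579) → (167.864,54.695) (closed)

[3] `<path>` cubic bezier, #000000→score S542 F1856: (192.507,187.991) → (206.408,164.178) → (253.207,126.706) → (269.802,110.843)

[4] `<polygon>` rectangle, #000000→score S542 F1856: (27.763,201.700) → (77.066,201.700) → (77.066,171.416) → (27.763,171.416) → (27.763,201.700) (closed)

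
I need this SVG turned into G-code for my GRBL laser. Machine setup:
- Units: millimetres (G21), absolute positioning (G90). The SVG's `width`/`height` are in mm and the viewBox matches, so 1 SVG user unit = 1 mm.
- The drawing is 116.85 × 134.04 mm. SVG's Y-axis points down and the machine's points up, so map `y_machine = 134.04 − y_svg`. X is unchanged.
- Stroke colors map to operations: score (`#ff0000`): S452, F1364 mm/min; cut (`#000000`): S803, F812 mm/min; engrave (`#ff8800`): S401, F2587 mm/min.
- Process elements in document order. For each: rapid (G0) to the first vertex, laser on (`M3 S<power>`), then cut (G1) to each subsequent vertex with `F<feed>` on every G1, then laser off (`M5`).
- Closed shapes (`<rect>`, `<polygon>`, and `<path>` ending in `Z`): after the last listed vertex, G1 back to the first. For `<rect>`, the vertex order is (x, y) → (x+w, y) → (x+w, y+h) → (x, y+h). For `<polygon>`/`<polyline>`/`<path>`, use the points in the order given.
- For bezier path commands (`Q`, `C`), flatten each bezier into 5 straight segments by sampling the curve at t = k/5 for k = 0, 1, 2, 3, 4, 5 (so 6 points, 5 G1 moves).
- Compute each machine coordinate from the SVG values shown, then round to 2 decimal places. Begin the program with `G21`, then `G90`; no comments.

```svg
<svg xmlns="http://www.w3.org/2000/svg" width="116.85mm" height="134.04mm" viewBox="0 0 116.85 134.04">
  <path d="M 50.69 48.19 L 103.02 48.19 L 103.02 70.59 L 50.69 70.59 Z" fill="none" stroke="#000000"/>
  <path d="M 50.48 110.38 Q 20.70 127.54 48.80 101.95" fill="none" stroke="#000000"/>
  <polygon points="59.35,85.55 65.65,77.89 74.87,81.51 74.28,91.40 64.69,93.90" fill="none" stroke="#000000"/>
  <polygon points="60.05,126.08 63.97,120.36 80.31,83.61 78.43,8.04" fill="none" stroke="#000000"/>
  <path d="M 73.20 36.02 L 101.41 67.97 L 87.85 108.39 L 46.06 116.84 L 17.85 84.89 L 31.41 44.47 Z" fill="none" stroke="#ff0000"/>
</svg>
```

1 u = 1 mm; y_m = 134.04 − y.

[1] `<path>` rectangle, #000000→cut S803 F812: (50.69,85.85) → (103.02,85.85) → (103.02,63.45) → (50.69,63.45) → (50.69,85.85) (closed)

[2] `<path>` quadratic bezier, #000000→cut S803 F812: (50.48,23.66) → (40.88,18.51) → (35.92,16.77) → (35.58,18.46) → (39.88,23.56) → (48.80,32.09)

[3] `<polygon>` regular polygon, #000000→cut S803 F812: (59.35,48.49) → (65.65,56.15) → (74.87,52.53) → (74.28,42.64) → (64.69,40.14) → (59.35,48.49) (closed)

[4] `<polygon>` closed polygon, #000000→cut S803 F812: (60.05,7.96) → (63.97,13.68) → (80.31,50.43) → (78.43,126.00) → (60.05,7.96) (closed)

[5] `<path>` regular polygon, #ff0000→score S452 F1364: (73.20,98.02) → (101.41,66.07) → (87.85,25.65) → (46.06,17.20) → (17.85,49.15) → (31.41,89.57) → (73.20,98.02) (closed)

G21
G90
G0 X50.69 Y85.85
M3 S803
G1 X103.02 Y85.85 F812
G1 X103.02 Y63.45 F812
G1 X50.69 Y63.45 F812
G1 X50.69 Y85.85 F812
M5
G0 X50.48 Y23.66
M3 S803
G1 X40.88 Y18.51 F812
G1 X35.92 Y16.77 F812
G1 X35.58 Y18.46 F812
G1 X39.88 Y23.56 F812
G1 X48.80 Y32.09 F812
M5
G0 X59.35 Y48.49
M3 S803
G1 X65.65 Y56.15 F812
G1 X74.87 Y52.53 F812
G1 X74.28 Y42.64 F812
G1 X64.69 Y40.14 F812
G1 X59.35 Y48.49 F812
M5
G0 X60.05 Y7.96
M3 S803
G1 X63.97 Y13.68 F812
G1 X80.31 Y50.43 F812
G1 X78.43 Y126.00 F812
G1 X60.05 Y7.96 F812
M5
G0 X73.20 Y98.02
M3 S452
G1 X101.41 Y66.07 F1364
G1 X87.85 Y25.65 F1364
G1 X46.06 Y17.20 F1364
G1 X17.85 Y49.15 F1364
G1 X31.41 Y89.57 F1364
G1 X73.20 Y98.02 F1364
M5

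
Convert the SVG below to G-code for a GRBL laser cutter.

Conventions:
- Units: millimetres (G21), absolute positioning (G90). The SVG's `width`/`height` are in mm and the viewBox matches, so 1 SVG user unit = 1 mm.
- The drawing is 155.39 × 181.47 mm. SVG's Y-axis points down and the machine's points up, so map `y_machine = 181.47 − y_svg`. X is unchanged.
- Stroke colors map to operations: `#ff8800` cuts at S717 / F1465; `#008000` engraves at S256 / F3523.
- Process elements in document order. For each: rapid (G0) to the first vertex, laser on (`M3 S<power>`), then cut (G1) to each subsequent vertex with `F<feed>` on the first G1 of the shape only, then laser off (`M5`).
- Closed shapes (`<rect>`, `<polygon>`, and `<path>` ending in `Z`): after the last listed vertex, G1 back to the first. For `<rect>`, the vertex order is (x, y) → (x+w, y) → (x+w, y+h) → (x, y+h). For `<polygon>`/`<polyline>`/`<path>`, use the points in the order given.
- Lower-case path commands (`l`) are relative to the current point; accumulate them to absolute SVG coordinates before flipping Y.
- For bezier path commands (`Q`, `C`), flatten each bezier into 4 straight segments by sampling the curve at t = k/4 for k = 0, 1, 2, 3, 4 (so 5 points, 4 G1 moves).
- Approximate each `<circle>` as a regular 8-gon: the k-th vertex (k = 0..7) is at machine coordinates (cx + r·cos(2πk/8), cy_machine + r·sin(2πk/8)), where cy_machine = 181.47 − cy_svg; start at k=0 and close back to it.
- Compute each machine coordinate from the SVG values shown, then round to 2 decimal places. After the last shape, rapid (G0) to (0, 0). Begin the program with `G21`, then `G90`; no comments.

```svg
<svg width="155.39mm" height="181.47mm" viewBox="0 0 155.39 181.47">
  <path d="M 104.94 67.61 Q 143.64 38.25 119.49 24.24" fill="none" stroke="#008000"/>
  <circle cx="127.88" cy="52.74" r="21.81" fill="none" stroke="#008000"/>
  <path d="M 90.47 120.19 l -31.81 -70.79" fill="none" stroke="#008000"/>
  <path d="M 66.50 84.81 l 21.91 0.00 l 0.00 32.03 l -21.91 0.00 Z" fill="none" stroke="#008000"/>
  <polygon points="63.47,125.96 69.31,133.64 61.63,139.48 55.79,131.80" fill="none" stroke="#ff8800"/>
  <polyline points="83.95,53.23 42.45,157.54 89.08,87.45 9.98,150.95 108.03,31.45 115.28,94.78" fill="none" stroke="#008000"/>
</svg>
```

Since the viewBox matches the mm dimensions, user units are millimetres directly. The only transform is the Y-flip y_m = 181.47 − y_svg.

Shape 1 is a quadratic bezier drawn with `<path>`. Its stroke #008000 means engrave at S256, F3523. After flipping Y the toolpath is (104.94,113.86) → (120.36,127.58) → (127.93,139.38) → (127.64,149.27) → (119.49,157.23).

Shape 2 is a circle drawn with `<circle>`. Its stroke #008000 means engrave at S256, F3523. After flipping Y the toolpath is (149.69,128.73) → (143.30,144.15) → (127.88,150.54) → (112.46,144.15) → (106.07,128.73) → (112.46,113.31) → (127.88,106.92) → (143.30,113.31) → (149.69,128.73), returning to the start.

Shape 3 is a line segment drawn with `<path>`. Its stroke #008000 means engrave at S256, F3523. After flipping Y the toolpath is (90.47,61.28) → (58.66,132.07).

Shape 4 is a rectangle drawn with `<path>`. Its stroke #008000 means engrave at S256, F3523. After flipping Y the toolpath is (66.50,96.66) → (88.41,96.66) → (88.41,64.63) → (66.50,64.63) → (66.50,96.66), returning to the start.

Shape 5 is a regular polygon drawn with `<polygon>`. Its stroke #ff8800 means cut at S717, F1465. After flipping Y the toolpath is (63.47,55.51) → (69.31,47.83) → (61.63,41.99) → (55.79,49.67) → (63.47,55.51), returning to the start.

Shape 6 is a open polyline drawn with `<polyline>`. Its stroke #008000 means engrave at S256, F3523. After flipping Y the toolpath is (83.95,128.24) → (42.45,23.93) → (89.08,94.02) → (9.98,30.52) → (108.03,150.02) → (115.28,86.69).

G21
G90
G0 X104.94 Y113.86
M3 S256
G1 X120.36 Y127.58 F3523
G1 X127.93 Y139.38
G1 X127.64 Y149.27
G1 X119.49 Y157.23
M5
G0 X149.69 Y128.73
M3 S256
G1 X143.30 Y144.15 F3523
G1 X127.88 Y150.54
G1 X112.46 Y144.15
G1 X106.07 Y128.73
G1 X112.46 Y113.31
G1 X127.88 Y106.92
G1 X143.30 Y113.31
G1 X149.69 Y128.73
M5
G0 X90.47 Y61.28
M3 S256
G1 X58.66 Y132.07 F3523
M5
G0 X66.50 Y96.66
M3 S256
G1 X88.41 Y96.66 F3523
G1 X88.41 Y64.63
G1 X66.50 Y64.63
G1 X66.50 Y96.66
M5
G0 X63.47 Y55.51
M3 S717
G1 X69.31 Y47.83 F1465
G1 X61.63 Y41.99
G1 X55.79 Y49.67
G1 X63.47 Y55.51
M5
G0 X83.95 Y128.24
M3 S256
G1 X42.45 Y23.93 F3523
G1 X89.08 Y94.02
G1 X9.98 Y30.52
G1 X108.03 Y150.02
G1 X115.28 Y86.69
M5
G0 X0.00 Y0.00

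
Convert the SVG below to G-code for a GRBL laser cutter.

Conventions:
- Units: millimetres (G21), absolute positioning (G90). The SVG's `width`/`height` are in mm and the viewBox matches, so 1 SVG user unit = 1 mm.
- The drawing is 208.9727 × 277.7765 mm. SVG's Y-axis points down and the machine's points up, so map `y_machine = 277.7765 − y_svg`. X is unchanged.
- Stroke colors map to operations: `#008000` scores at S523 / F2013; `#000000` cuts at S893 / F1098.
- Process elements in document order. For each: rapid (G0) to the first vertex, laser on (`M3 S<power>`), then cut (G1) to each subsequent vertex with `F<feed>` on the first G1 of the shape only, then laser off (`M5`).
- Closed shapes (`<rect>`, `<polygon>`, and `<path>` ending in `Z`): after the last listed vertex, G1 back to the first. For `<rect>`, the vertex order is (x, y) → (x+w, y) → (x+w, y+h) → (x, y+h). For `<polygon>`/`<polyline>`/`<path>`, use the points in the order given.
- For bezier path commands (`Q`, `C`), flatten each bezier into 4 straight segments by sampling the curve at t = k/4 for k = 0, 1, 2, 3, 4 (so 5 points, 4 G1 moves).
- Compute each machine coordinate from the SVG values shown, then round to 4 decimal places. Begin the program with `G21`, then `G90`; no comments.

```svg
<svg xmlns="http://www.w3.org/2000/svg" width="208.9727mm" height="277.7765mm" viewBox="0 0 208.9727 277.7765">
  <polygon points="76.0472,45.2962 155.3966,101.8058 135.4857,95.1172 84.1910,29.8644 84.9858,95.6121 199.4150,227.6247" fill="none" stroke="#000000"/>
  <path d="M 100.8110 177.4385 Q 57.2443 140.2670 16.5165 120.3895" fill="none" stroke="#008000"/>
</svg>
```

Since the viewBox matches the mm dimensions, user units are millimetres directly. The only transform is the Y-flip y_m = 277.7765 − y_svg.

Shape 1 is a closed polygon drawn with `<polygon>`. Its stroke #000000 means cut at S893, F1098. After flipping Y the toolpath is (76.0472,232.4803) → (155.3966,175.9707) → (135.4857,182.6593) → (84.1910,247.9121) → (84.9858,182.1644) → (199.4150,50.1518) → (76.0472,232.4803), returning to the start.

Shape 2 is a quadratic bezier drawn with `<path>`. Its stroke #008000 means score at S523, F2013. After flipping Y the toolpath is (100.8110,100.3380) → (79.2051,117.8429) → (57.9540,133.1860) → (37.0578,146.3674) → (16.5165,157.3870).

G21
G90
G0 X76.0472 Y232.4803
M3 S893
G1 X155.3966 Y175.9707 F1098
G1 X135.4857 Y182.6593
G1 X84.1910 Y247.9121
G1 X84.9858 Y182.1644
G1 X199.4150 Y50.1518
G1 X76.0472 Y232.4803
M5
G0 X100.8110 Y100.3380
M3 S523
G1 X79.2051 Y117.8429 F2013
G1 X57.9540 Y133.1860
G1 X37.0578 Y146.3674
G1 X16.5165 Y157.3870
M5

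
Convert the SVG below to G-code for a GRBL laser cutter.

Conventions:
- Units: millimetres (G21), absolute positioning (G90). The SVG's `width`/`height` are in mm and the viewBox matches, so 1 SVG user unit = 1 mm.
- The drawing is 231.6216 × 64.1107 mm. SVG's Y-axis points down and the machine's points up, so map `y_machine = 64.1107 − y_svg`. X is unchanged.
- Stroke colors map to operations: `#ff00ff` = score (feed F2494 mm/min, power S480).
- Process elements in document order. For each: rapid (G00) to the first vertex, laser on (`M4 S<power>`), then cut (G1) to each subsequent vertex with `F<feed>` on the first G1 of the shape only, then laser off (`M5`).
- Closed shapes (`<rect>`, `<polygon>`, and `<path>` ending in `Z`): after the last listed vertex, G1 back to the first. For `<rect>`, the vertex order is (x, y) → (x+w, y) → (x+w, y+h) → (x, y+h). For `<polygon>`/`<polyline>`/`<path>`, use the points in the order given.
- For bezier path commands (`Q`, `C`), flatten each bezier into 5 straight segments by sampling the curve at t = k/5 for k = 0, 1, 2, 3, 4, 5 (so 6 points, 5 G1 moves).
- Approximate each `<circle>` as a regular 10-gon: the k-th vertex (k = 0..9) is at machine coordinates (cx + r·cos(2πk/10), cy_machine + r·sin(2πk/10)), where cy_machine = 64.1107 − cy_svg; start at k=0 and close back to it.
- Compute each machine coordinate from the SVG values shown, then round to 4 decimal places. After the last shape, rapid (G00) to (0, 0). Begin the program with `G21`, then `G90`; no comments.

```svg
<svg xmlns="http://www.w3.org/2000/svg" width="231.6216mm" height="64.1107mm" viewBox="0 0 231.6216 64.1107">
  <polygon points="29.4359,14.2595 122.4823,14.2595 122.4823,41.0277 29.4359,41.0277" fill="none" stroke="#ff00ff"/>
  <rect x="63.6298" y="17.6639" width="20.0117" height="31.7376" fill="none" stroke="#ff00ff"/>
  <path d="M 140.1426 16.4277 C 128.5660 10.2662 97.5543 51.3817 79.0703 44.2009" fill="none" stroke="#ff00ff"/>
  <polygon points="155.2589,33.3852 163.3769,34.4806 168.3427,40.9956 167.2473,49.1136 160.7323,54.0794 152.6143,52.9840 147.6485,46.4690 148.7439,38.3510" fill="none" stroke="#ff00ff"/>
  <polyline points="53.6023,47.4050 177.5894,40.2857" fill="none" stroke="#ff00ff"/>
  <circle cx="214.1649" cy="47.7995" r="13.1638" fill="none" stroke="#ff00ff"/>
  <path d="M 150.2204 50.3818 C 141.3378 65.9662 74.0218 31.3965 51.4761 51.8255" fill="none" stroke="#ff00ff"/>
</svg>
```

1 u = 1 mm; y_m = 64.1107 − y.

[1] `<polygon>` rectangle, #ff00ff→score S480 F2494: (29.4359,49.8512) → (122.4823,49.8512) → (122.4823,23.0830) → (29.4359,23.0830) → (29.4359,49.8512) (closed)

[2] `<rect>` rectangle, #ff00ff→score S480 F2494: (63.6298,46.4468) → (83.6415,46.4468) → (83.6415,14.7092) → (63.6298,14.7092) → (63.6298,46.4468) (closed)

[3] `<path>` cubic bezier, #ff00ff→score S480 F2494: (140.1426,47.6830) → (131.1201,46.4712) → (118.9675,38.5005) → (105.2188,28.3584) → (91.4083,20.6323) → (79.0703,19.9098)

[4] `<polygon>` regular polygon, #ff00ff→score S480 F2494: (155.2589,30.7255) → (163.3769,29.6301) → (168.3427,23.1151) → (167.2473,14.9971) → (160.7323,10.0313) → (152.6143,11.1267) → (147.6485,17.6417) → (148.7439,25.7597) → (155.2589,30.7255) (closed)

[5] `<polyline>` line segment, #ff00ff→score S480 F2494: (53.6023,16.7057) → (177.5894,23.8250)

[6] `<circle>` circle, #ff00ff→score S480 F2494: (227.3287,16.3112) → (224.8146,24.0487) → (218.2327,28.8307) → (210.0971,28.8307) → (203.5152,24.0487) → (201.0011,16.3112) → (203.5152,8.5737) → (210.0971,3.7917) → (218.2327,3.7917) → (224.8146,8.5737) → (227.3287,16.3112) (closed)

[7] `<path>` cubic bezier, #ff00ff→score S480 F2494: (150.2204,13.7289) → (138.7045,9.5555) → (118.1183,12.3718) → (93.4156,17.1304) → (69.5503,18.7840) → (51.4761,12.2852)

G21
G90
G00 X29.4359 Y49.8512
M4 S480
G1 X122.4823 Y49.8512 F2494
G1 X122.4823 Y23.0830
G1 X29.4359 Y23.0830
G1 X29.4359 Y49.8512
M5
G00 X63.6298 Y46.4468
M4 S480
G1 X83.6415 Y46.4468 F2494
G1 X83.6415 Y14.7092
G1 X63.6298 Y14.7092
G1 X63.6298 Y46.4468
M5
G00 X140.1426 Y47.6830
M4 S480
G1 X131.1201 Y46.4712 F2494
G1 X118.9675 Y38.5005
G1 X105.2188 Y28.3584
G1 X91.4083 Y20.6323
G1 X79.0703 Y19.9098
M5
G00 X155.2589 Y30.7255
M4 S480
G1 X163.3769 Y29.6301 F2494
G1 X168.3427 Y23.1151
G1 X167.2473 Y14.9971
G1 X160.7323 Y10.0313
G1 X152.6143 Y11.1267
G1 X147.6485 Y17.6417
G1 X148.7439 Y25.7597
G1 X155.2589 Y30.7255
M5
G00 X53.6023 Y16.7057
M4 S480
G1 X177.5894 Y23.8250 F2494
M5
G00 X227.3287 Y16.3112
M4 S480
G1 X224.8146 Y24.0487 F2494
G1 X218.2327 Y28.8307
G1 X210.0971 Y28.8307
G1 X203.5152 Y24.0487
G1 X201.0011 Y16.3112
G1 X203.5152 Y8.5737
G1 X210.0971 Y3.7917
G1 X218.2327 Y3.7917
G1 X224.8146 Y8.5737
G1 X227.3287 Y16.3112
M5
G00 X150.2204 Y13.7289
M4 S480
G1 X138.7045 Y9.5555 F2494
G1 X118.1183 Y12.3718
G1 X93.4156 Y17.1304
G1 X69.5503 Y18.7840
G1 X51.4761 Y12.2852
M5
G00 X0.0000 Y0.0000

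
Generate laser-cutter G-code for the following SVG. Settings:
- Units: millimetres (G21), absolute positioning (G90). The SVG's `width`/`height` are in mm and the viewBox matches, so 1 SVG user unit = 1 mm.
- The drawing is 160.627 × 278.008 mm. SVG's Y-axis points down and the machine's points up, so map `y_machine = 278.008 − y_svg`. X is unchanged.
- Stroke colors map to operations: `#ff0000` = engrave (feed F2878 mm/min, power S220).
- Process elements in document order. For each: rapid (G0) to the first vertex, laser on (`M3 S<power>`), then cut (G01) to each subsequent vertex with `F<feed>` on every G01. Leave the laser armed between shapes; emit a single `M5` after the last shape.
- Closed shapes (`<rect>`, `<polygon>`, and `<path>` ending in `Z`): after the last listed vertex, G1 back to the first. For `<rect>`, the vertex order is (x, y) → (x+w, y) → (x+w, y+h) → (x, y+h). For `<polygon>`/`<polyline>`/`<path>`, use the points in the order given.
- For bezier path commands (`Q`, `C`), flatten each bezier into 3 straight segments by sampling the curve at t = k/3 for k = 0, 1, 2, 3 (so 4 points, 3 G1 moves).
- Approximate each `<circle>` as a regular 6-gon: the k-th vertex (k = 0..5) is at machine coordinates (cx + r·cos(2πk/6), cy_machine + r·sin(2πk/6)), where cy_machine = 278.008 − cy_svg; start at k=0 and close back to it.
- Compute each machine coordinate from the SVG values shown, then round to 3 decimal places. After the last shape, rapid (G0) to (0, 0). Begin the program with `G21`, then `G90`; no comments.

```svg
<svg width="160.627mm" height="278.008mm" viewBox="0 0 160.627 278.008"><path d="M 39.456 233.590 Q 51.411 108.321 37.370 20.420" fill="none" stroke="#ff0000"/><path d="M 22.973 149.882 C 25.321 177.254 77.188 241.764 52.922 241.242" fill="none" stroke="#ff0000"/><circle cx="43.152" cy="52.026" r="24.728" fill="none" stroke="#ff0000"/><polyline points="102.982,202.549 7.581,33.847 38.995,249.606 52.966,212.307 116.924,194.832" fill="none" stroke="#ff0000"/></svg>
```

1 u = 1 mm; y_m = 278.008 − y.

[1] `<path>` quadratic bezier, #ff0000→engrave S220 F2878: (39.456,44.418) → (44.538,123.779) → (43.842,194.835) → (37.370,257.588)

[2] `<path>` cubic bezier, #ff0000→engrave S220 F2878: (22.973,128.126) → (37.174,92.159) → (56.464,54.137) → (52.922,36.766)

[3] `<circle>` circle, #ff0000→engrave S220 F2878: (67.880,225.982) → (55.516,247.397) → (30.788,247.397) → (18.424,225.982) → (30.788,204.567) → (55.516,204.567) → (67.880,225.982) (closed)

[4] `<polyline>` open polyline, #ff0000→engrave S220 F2878: (102.982,75.459) → (7.581,244.161) → (38.995,28.402) → (52.966,65.701) → (116.924,83.176)

G21
G90
G0 X39.456 Y44.418
M3 S220
G01 X44.538 Y123.779 F2878
G01 X43.842 Y194.835 F2878
G01 X37.370 Y257.588 F2878
G0 X22.973 Y128.126
M3 S220
G01 X37.174 Y92.159 F2878
G01 X56.464 Y54.137 F2878
G01 X52.922 Y36.766 F2878
G0 X67.880 Y225.982
M3 S220
G01 X55.516 Y247.397 F2878
G01 X30.788 Y247.397 F2878
G01 X18.424 Y225.982 F2878
G01 X30.788 Y204.567 F2878
G01 X55.516 Y204.567 F2878
G01 X67.880 Y225.982 F2878
G0 X102.982 Y75.459
M3 S220
G01 X7.581 Y244.161 F2878
G01 X38.995 Y28.402 F2878
G01 X52.966 Y65.701 F2878
G01 X116.924 Y83.176 F2878
M5
G0 X0.000 Y0.000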